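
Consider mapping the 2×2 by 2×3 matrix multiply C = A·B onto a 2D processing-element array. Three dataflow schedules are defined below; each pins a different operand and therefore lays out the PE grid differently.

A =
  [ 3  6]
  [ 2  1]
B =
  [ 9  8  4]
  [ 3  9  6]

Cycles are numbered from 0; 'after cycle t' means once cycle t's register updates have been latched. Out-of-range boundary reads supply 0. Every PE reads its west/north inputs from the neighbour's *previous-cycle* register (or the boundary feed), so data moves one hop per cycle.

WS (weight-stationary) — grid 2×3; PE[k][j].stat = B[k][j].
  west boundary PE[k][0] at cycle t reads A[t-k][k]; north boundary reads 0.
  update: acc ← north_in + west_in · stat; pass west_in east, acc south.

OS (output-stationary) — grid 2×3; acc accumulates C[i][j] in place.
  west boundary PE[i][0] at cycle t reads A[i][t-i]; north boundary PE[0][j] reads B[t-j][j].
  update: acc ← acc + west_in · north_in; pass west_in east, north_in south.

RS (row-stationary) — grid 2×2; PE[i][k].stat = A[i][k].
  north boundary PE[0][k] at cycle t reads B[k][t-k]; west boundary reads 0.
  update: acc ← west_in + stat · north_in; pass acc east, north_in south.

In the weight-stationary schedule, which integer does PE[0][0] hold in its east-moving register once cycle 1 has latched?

Tracing WS — 2×3 array, target PE[0][0]:
  t=0 PE[0][0]: acc=27 h=3 v=27
  t=1 PE[0][0]: acc=18 h=2 v=18

register = 2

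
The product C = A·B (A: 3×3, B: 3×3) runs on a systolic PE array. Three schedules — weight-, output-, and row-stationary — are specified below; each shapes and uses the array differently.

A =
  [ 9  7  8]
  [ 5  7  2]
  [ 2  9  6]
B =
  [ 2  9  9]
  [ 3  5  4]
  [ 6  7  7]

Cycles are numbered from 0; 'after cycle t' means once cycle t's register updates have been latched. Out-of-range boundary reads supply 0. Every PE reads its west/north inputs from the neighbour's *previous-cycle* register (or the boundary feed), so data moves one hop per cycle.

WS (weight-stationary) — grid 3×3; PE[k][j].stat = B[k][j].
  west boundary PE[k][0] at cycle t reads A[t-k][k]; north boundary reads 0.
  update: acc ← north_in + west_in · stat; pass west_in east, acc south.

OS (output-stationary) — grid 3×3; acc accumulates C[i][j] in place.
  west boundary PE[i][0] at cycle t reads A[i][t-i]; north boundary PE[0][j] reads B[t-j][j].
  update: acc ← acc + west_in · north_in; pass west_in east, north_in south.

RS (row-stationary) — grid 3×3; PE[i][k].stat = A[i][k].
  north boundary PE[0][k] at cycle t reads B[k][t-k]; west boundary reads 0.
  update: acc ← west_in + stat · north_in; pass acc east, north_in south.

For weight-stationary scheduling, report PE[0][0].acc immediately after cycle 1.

PE[0][0].acc = 10

Tracing WS — 3×3 array, target PE[0][0]:
  0: (0,0).acc=18  regs=<9,18>
  1: (0,0).acc=10  regs=<5,10>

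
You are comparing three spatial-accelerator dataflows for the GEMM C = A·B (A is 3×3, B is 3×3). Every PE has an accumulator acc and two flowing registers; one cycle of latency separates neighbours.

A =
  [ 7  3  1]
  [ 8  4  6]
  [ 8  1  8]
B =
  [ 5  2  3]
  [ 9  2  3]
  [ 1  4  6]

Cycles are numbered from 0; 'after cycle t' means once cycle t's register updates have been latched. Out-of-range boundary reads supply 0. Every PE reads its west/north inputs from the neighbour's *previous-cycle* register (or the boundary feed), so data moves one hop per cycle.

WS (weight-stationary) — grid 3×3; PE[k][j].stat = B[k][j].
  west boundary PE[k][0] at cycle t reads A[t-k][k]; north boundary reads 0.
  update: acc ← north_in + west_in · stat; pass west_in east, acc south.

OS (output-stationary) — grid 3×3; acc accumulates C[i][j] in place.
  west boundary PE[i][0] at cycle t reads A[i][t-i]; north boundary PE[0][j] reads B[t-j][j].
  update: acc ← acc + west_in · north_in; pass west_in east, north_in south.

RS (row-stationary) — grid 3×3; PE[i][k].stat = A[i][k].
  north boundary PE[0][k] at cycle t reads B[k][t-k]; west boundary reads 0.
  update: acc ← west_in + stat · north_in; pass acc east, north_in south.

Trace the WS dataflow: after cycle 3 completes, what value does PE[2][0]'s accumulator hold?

PE[2][0].acc = 82

WS on a 3×3 grid — tracing PE[2][0] and its feeders:
  after 0 — PE[1][0] acc=0, pass-E 0, pass-S 0
  after 0 — PE[2][0] acc=0, pass-E 0, pass-S 0
  after 1 — PE[1][0] acc=62, pass-E 3, pass-S 62
  after 1 — PE[2][0] acc=0, pass-E 0, pass-S 0
  after 2 — PE[1][0] acc=76, pass-E 4, pass-S 76
  after 2 — PE[2][0] acc=63, pass-E 1, pass-S 63
  after 3 — PE[1][0] acc=49, pass-E 1, pass-S 49
  after 3 — PE[2][0] acc=82, pass-E 6, pass-S 82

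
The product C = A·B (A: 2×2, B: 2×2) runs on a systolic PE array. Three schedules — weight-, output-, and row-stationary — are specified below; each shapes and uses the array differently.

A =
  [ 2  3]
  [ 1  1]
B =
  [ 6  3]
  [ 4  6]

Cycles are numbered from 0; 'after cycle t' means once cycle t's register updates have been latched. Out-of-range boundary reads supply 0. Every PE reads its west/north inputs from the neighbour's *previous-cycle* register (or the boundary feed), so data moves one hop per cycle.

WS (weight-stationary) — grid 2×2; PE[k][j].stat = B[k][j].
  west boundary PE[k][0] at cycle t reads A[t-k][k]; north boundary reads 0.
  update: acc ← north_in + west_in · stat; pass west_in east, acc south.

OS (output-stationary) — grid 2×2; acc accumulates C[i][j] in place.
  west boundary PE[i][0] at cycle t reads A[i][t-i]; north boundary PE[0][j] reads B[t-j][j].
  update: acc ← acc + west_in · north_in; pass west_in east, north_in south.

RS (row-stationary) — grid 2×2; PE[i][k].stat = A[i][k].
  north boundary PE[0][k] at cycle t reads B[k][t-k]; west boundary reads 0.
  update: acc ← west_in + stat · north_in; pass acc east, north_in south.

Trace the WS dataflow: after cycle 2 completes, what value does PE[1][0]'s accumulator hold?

Tracing WS — 2×2 array, target PE[1][0]:
  [0] (0,0) acc=12 (h:2 v:12)
  [0] (1,0) acc=0 (h:0 v:0)
  [1] (0,0) acc=6 (h:1 v:6)
  [1] (1,0) acc=24 (h:3 v:24)
  [2] (0,0) acc=0 (h:0 v:0)
  [2] (1,0) acc=10 (h:1 v:10)

PE[1][0].acc = 10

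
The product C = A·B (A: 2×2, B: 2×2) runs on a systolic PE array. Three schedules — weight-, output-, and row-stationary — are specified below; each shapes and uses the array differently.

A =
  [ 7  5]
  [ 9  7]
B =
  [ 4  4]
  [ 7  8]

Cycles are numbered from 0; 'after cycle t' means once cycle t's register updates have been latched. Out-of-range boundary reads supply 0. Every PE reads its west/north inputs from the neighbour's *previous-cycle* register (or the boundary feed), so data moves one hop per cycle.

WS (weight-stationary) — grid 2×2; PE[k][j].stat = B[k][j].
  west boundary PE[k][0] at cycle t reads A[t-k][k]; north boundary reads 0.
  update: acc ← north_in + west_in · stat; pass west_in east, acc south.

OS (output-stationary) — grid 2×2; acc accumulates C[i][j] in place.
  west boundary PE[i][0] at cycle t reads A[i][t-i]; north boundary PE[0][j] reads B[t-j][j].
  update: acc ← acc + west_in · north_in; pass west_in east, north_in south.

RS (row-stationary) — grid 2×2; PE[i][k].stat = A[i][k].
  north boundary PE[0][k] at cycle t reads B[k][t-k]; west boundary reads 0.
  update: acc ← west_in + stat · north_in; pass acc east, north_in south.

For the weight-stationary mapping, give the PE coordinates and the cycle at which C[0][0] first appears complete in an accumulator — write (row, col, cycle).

WS: C[0][0] accumulates in PE[1][0]:
  step 0 · PE1,0: acc=0; fwd→0 fwd↓0
  step 1 · PE1,0: acc=63; fwd→5 fwd↓63

(row, col, cycle) = (1, 0, 1)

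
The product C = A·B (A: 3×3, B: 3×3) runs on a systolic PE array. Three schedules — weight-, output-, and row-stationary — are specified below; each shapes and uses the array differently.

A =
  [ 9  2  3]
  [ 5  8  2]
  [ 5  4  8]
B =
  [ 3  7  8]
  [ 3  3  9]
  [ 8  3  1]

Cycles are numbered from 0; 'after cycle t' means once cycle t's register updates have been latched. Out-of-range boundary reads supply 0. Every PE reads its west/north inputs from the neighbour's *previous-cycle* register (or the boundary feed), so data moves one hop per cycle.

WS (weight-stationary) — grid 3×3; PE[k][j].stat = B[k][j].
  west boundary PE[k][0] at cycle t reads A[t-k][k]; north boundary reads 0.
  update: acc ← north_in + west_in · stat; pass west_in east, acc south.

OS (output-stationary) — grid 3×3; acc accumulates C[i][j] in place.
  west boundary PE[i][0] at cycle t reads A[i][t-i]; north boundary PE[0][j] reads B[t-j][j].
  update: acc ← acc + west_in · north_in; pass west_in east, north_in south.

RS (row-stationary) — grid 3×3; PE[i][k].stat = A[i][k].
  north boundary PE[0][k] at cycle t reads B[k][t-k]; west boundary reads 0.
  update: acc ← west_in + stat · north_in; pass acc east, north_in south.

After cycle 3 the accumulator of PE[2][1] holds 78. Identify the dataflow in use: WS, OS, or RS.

Under WS (3×3), PE[2][1]:
  after 0 — PE[2][1] acc=0, pass-E 0, pass-S 0
  after 1 — PE[2][1] acc=0, pass-E 0, pass-S 0
  after 2 — PE[2][1] acc=0, pass-E 0, pass-S 0
  after 3 — PE[2][1] acc=78, pass-E 3, pass-S 78
Under OS (3×3), PE[2][1]:
  after 0 — PE[2][1] acc=0, pass-E 0, pass-S 0
  after 1 — PE[2][1] acc=0, pass-E 0, pass-S 0
  after 2 — PE[2][1] acc=0, pass-E 0, pass-S 0
  after 3 — PE[2][1] acc=35, pass-E 5, pass-S 7
Under RS (3×3), PE[2][1]:
  after 0 — PE[2][1] acc=0, pass-E 0, pass-S 0
  after 1 — PE[2][1] acc=0, pass-E 0, pass-S 0
  after 2 — PE[2][1] acc=0, pass-E 0, pass-S 0
  after 3 — PE[2][1] acc=27, pass-E 27, pass-S 3

dataflow = WS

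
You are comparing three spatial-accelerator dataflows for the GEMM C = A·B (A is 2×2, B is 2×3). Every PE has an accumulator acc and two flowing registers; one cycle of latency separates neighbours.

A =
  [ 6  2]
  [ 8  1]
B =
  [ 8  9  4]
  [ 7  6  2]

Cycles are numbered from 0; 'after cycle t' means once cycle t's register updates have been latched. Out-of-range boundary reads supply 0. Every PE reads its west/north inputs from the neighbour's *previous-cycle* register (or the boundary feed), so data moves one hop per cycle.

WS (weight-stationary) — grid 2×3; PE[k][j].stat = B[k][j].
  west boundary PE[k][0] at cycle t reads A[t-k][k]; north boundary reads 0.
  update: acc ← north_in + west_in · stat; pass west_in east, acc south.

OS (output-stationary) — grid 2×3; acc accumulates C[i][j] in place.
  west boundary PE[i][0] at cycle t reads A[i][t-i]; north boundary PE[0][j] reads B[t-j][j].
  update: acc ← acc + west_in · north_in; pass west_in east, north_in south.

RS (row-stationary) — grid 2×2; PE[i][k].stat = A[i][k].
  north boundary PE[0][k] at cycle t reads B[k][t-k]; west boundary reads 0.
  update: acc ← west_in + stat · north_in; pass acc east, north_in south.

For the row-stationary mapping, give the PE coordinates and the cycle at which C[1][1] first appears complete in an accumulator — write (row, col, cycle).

(row, col, cycle) = (1, 1, 3)

RS — PE[1][1] is where C[1][1] collects:
  after 0 — PE[1][1] acc=0, pass-E 0, pass-S 0
  after 1 — PE[1][1] acc=0, pass-E 0, pass-S 0
  after 2 — PE[1][1] acc=71, pass-E 71, pass-S 7
  after 3 — PE[1][1] acc=78, pass-E 78, pass-S 6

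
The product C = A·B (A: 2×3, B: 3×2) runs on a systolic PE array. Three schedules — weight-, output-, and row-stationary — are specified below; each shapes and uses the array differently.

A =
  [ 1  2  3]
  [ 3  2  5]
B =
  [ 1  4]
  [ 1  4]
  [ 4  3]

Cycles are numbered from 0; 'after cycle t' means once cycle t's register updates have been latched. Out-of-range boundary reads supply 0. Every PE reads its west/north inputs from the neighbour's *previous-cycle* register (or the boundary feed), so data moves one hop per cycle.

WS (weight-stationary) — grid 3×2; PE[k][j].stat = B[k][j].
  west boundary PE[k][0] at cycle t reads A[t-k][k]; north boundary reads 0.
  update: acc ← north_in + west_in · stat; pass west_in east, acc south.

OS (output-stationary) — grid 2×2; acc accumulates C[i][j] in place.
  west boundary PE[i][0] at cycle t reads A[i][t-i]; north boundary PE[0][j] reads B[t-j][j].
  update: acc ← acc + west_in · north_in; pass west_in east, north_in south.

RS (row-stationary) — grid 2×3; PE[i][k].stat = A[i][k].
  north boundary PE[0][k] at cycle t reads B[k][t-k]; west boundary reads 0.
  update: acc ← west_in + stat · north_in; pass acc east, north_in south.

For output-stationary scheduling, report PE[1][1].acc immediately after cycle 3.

PE[1][1].acc = 20

Tracing OS — 2×2 array, target PE[1][1]:
  [0] (0,1) acc=0 (h:0 v:0)
  [0] (1,0) acc=0 (h:0 v:0)
  [0] (1,1) acc=0 (h:0 v:0)
  [1] (0,1) acc=4 (h:1 v:4)
  [1] (1,0) acc=3 (h:3 v:1)
  [1] (1,1) acc=0 (h:0 v:0)
  [2] (0,1) acc=12 (h:2 v:4)
  [2] (1,0) acc=5 (h:2 v:1)
  [2] (1,1) acc=12 (h:3 v:4)
  [3] (0,1) acc=21 (h:3 v:3)
  [3] (1,0) acc=25 (h:5 v:4)
  [3] (1,1) acc=20 (h:2 v:4)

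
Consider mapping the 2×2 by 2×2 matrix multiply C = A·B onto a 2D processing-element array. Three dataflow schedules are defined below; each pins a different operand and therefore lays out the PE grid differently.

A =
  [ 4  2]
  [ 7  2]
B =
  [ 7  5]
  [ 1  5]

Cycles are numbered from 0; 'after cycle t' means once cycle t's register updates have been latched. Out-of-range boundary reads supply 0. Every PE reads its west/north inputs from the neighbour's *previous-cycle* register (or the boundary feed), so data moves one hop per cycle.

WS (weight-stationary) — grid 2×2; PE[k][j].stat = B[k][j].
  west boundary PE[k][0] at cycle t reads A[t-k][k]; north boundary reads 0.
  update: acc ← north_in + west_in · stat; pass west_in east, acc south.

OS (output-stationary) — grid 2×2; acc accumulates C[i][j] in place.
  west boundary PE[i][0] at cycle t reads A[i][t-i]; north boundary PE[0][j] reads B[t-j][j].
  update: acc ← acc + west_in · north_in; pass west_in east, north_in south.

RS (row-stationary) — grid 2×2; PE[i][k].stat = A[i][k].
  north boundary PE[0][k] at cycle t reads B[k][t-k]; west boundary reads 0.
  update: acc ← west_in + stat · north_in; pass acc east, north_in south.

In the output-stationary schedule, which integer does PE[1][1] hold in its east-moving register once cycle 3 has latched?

register = 2

OS on a 2×2 grid — tracing PE[1][1] and its feeders:
  [0] (0,1) acc=0 (h:0 v:0)
  [0] (1,0) acc=0 (h:0 v:0)
  [0] (1,1) acc=0 (h:0 v:0)
  [1] (0,1) acc=20 (h:4 v:5)
  [1] (1,0) acc=49 (h:7 v:7)
  [1] (1,1) acc=0 (h:0 v:0)
  [2] (0,1) acc=30 (h:2 v:5)
  [2] (1,0) acc=51 (h:2 v:1)
  [2] (1,1) acc=35 (h:7 v:5)
  [3] (0,1) acc=30 (h:0 v:0)
  [3] (1,0) acc=51 (h:0 v:0)
  [3] (1,1) acc=45 (h:2 v:5)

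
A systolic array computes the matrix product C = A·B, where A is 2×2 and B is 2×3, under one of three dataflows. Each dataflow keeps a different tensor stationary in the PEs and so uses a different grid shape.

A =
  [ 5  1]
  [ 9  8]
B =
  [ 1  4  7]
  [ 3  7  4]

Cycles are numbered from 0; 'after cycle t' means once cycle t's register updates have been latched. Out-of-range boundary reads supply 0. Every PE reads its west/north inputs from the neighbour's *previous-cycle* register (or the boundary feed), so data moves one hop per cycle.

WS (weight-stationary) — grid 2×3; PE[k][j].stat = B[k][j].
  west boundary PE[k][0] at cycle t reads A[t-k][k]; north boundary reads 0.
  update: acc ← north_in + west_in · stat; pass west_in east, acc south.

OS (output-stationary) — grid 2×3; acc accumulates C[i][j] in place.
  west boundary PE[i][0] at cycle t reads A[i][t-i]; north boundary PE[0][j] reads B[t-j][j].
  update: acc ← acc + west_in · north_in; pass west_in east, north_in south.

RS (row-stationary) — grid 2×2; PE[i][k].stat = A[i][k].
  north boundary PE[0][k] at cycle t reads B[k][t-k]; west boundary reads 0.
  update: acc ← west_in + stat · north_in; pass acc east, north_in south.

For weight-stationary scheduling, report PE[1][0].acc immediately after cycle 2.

PE[1][0].acc = 33

Tracing WS — 2×3 array, target PE[1][0]:
  c0 r0c0: 5 / 5 / 5
  c0 r1c0: 0 / 0 / 0
  c1 r0c0: 9 / 9 / 9
  c1 r1c0: 8 / 1 / 8
  c2 r0c0: 0 / 0 / 0
  c2 r1c0: 33 / 8 / 33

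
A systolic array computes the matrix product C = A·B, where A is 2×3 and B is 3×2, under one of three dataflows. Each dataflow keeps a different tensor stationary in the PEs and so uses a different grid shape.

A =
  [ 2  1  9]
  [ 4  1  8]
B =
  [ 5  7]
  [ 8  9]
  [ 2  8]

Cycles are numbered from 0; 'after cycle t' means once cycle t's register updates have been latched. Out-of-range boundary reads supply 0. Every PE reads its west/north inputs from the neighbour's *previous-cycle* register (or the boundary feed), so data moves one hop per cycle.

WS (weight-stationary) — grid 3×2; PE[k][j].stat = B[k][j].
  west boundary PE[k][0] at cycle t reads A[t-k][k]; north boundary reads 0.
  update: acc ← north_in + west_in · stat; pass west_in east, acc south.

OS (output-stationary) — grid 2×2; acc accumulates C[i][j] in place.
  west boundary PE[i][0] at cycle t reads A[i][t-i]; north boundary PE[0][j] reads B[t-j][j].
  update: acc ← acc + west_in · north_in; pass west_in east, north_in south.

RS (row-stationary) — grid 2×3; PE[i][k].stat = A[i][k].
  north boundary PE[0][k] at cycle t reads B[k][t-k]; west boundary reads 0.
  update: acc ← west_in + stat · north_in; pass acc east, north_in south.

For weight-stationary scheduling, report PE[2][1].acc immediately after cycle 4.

Tracing WS — 3×2 array, target PE[2][1]:
  cycle 0: PE[1][1] → acc 0, east 0, south 0
  cycle 0: PE[2][0] → acc 0, east 0, south 0
  cycle 0: PE[2][1] → acc 0, east 0, south 0
  cycle 1: PE[1][1] → acc 0, east 0, south 0
  cycle 1: PE[2][0] → acc 0, east 0, south 0
  cycle 1: PE[2][1] → acc 0, east 0, south 0
  cycle 2: PE[1][1] → acc 23, east 1, south 23
  cycle 2: PE[2][0] → acc 36, east 9, south 36
  cycle 2: PE[2][1] → acc 0, east 0, south 0
  cycle 3: PE[1][1] → acc 37, east 1, south 37
  cycle 3: PE[2][0] → acc 44, east 8, south 44
  cycle 3: PE[2][1] → acc 95, east 9, south 95
  cycle 4: PE[1][1] → acc 0, east 0, south 0
  cycle 4: PE[2][0] → acc 0, east 0, south 0
  cycle 4: PE[2][1] → acc 101, east 8, south 101

PE[2][1].acc = 101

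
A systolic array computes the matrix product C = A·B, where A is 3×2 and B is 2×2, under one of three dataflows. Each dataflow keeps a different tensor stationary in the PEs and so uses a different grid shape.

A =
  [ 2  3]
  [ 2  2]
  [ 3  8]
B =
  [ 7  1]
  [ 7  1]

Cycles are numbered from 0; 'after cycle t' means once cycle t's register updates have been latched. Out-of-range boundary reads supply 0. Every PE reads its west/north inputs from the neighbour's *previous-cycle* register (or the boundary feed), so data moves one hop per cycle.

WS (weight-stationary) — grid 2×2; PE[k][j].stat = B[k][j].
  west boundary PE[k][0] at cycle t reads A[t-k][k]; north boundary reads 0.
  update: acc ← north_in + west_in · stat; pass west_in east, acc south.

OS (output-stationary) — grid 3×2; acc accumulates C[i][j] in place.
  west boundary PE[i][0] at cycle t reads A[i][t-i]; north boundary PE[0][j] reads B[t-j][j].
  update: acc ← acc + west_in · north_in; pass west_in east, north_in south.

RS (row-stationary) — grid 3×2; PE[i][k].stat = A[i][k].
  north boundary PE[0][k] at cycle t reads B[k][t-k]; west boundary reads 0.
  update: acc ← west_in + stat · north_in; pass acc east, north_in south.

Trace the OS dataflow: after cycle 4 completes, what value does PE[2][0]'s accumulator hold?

PE[2][0].acc = 77

OS on a 3×2 grid — tracing PE[2][0] and its feeders:
  [0] (1,0) acc=0 (h:0 v:0)
  [0] (2,0) acc=0 (h:0 v:0)
  [1] (1,0) acc=14 (h:2 v:7)
  [1] (2,0) acc=0 (h:0 v:0)
  [2] (1,0) acc=28 (h:2 v:7)
  [2] (2,0) acc=21 (h:3 v:7)
  [3] (1,0) acc=28 (h:0 v:0)
  [3] (2,0) acc=77 (h:8 v:7)
  [4] (1,0) acc=28 (h:0 v:0)
  [4] (2,0) acc=77 (h:0 v:0)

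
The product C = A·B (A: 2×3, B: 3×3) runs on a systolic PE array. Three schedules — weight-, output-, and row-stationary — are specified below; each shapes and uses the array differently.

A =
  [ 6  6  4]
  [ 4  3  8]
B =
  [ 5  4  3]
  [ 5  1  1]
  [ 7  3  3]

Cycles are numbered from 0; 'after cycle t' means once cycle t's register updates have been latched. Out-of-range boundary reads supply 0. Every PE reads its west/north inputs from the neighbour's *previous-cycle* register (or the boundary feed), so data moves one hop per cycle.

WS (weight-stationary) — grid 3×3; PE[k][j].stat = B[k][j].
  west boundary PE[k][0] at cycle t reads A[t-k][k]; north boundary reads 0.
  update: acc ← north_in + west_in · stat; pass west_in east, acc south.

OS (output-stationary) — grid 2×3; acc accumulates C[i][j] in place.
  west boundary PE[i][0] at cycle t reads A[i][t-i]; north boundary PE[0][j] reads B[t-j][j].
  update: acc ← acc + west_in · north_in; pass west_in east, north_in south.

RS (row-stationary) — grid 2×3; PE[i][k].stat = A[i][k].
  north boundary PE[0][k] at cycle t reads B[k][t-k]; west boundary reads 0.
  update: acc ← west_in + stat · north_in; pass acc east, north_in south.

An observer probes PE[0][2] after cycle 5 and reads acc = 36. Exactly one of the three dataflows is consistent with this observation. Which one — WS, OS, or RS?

dataflow = OS

WS (3×3 grid), PE[0][2]:
  @0  [0,2]  acc 0  |  →0  ↓0
  @1  [0,2]  acc 0  |  →0  ↓0
  @2  [0,2]  acc 18  |  →6  ↓18
  @3  [0,2]  acc 12  |  →4  ↓12
  @4  [0,2]  acc 0  |  →0  ↓0
  @5  [0,2]  acc 0  |  →0  ↓0
OS (2×3 grid), PE[0][2]:
  @0  [0,2]  acc 0  |  →0  ↓0
  @1  [0,2]  acc 0  |  →0  ↓0
  @2  [0,2]  acc 18  |  →6  ↓3
  @3  [0,2]  acc 24  |  →6  ↓1
  @4  [0,2]  acc 36  |  →4  ↓3
  @5  [0,2]  acc 36  |  →0  ↓0
RS (2×3 grid), PE[0][2]:
  @0  [0,2]  acc 0  |  →0  ↓0
  @1  [0,2]  acc 0  |  →0  ↓0
  @2  [0,2]  acc 88  |  →88  ↓7
  @3  [0,2]  acc 42  |  →42  ↓3
  @4  [0,2]  acc 36  |  →36  ↓3
  @5  [0,2]  acc 0  |  →0  ↓0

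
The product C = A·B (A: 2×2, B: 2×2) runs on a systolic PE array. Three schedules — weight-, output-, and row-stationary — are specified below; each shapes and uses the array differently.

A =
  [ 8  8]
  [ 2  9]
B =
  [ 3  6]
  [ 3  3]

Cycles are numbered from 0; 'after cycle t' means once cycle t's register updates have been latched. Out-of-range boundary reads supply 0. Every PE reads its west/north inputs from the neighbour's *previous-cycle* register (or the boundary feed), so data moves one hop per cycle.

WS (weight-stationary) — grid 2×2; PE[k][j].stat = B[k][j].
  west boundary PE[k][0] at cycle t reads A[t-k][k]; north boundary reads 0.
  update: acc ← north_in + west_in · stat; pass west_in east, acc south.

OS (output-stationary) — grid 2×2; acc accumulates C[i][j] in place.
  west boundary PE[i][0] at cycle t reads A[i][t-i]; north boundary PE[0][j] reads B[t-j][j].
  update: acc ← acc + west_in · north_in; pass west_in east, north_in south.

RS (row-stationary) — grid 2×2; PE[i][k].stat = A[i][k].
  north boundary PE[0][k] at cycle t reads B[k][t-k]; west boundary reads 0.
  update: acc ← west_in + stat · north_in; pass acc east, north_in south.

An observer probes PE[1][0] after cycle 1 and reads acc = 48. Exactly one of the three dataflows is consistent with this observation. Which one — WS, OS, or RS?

— WS: 2×2; PE[1][0] trace:
  0: (1,0).acc=0  regs=<0,0>
  1: (1,0).acc=48  regs=<8,48>
— OS: 2×2; PE[1][0] trace:
  0: (1,0).acc=0  regs=<0,0>
  1: (1,0).acc=6  regs=<2,3>
— RS: 2×2; PE[1][0] trace:
  0: (1,0).acc=0  regs=<0,0>
  1: (1,0).acc=6  regs=<6,3>

dataflow = WS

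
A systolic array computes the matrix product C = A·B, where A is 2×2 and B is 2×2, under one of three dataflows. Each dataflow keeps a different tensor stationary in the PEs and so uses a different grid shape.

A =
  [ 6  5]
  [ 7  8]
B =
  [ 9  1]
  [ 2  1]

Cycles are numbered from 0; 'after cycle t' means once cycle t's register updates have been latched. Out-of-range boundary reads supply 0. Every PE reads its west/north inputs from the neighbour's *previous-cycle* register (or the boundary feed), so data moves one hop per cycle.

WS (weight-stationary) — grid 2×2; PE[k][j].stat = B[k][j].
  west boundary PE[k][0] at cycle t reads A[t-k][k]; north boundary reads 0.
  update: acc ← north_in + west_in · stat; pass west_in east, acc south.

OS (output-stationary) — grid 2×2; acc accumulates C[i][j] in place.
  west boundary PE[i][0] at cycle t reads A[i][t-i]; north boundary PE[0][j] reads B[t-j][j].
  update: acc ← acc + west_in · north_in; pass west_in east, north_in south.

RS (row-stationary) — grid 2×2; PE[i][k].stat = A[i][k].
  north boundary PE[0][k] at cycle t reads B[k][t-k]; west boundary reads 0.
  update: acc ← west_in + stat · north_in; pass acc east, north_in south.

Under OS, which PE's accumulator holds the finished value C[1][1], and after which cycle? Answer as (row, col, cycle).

(row, col, cycle) = (1, 1, 3)

OS — PE[1][1] is where C[1][1] collects:
  @0  [1,1]  acc 0  |  →0  ↓0
  @1  [1,1]  acc 0  |  →0  ↓0
  @2  [1,1]  acc 7  |  →7  ↓1
  @3  [1,1]  acc 15  |  →8  ↓1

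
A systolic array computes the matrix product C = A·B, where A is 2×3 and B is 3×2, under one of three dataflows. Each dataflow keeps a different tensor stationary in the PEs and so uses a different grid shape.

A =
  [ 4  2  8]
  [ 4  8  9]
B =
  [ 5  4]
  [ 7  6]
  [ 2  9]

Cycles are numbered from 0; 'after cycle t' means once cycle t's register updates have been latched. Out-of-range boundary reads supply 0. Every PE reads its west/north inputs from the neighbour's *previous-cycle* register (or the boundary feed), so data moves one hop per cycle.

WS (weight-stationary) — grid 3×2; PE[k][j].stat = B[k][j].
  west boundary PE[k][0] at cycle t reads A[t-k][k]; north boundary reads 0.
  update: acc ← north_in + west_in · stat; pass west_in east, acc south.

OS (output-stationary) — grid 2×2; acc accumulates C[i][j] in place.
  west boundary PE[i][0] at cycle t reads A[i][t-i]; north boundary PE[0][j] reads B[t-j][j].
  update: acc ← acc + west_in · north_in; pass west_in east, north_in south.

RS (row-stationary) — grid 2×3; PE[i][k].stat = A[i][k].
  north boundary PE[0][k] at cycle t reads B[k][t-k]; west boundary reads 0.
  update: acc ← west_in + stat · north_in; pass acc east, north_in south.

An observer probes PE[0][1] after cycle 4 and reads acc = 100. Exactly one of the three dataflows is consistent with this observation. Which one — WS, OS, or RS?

WS [3×2] PE[0][1] across cycles:
  c0 r0c1: 0 / 0 / 0
  c1 r0c1: 16 / 4 / 16
  c2 r0c1: 16 / 4 / 16
  c3 r0c1: 0 / 0 / 0
  c4 r0c1: 0 / 0 / 0
OS [2×2] PE[0][1] across cycles:
  c0 r0c1: 0 / 0 / 0
  c1 r0c1: 16 / 4 / 4
  c2 r0c1: 28 / 2 / 6
  c3 r0c1: 100 / 8 / 9
  c4 r0c1: 100 / 0 / 0
RS [2×3] PE[0][1] across cycles:
  c0 r0c1: 0 / 0 / 0
  c1 r0c1: 34 / 34 / 7
  c2 r0c1: 28 / 28 / 6
  c3 r0c1: 0 / 0 / 0
  c4 r0c1: 0 / 0 / 0

dataflow = OS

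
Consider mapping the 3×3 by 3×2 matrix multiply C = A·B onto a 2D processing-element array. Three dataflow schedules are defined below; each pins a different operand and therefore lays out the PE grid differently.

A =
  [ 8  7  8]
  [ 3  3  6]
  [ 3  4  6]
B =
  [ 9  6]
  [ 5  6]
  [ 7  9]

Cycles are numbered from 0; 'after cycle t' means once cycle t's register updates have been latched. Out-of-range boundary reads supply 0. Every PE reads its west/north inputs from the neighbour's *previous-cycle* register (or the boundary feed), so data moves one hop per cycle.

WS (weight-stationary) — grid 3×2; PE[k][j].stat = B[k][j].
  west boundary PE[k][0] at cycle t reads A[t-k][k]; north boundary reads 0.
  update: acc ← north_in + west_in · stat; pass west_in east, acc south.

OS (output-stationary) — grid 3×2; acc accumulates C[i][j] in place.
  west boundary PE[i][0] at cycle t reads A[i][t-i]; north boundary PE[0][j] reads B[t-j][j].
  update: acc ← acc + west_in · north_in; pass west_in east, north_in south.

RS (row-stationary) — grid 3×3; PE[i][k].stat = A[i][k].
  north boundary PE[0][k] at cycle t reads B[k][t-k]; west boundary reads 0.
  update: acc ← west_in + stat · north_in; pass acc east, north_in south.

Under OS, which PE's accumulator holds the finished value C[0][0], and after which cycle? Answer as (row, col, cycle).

(row, col, cycle) = (0, 0, 2)

OS — PE[0][0] is where C[0][0] collects:
  0: (0,0).acc=72  regs=<8,9>
  1: (0,0).acc=107  regs=<7,5>
  2: (0,0).acc=163  regs=<8,7>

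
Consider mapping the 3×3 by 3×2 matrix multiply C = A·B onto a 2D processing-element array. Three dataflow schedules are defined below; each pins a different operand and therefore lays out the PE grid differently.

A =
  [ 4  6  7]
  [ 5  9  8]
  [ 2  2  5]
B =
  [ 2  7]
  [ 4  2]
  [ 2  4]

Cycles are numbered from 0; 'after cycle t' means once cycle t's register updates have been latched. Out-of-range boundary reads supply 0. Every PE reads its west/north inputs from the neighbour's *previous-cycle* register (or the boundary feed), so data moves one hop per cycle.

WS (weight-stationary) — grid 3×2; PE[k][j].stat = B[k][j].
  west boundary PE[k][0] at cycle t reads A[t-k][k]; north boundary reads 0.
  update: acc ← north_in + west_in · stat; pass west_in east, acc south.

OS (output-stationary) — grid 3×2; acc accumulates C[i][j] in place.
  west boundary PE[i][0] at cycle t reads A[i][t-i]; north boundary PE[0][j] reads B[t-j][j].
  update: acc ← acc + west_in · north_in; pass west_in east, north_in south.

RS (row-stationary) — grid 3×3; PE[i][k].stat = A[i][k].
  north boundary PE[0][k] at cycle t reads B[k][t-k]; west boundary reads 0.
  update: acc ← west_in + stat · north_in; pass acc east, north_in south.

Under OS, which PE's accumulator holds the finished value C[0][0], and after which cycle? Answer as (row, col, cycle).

OS — PE[0][0] is where C[0][0] collects:
  step 0 · PE0,0: acc=8; fwd→4 fwd↓2
  step 1 · PE0,0: acc=32; fwd→6 fwd↓4
  step 2 · PE0,0: acc=46; fwd→7 fwd↓2

(row, col, cycle) = (0, 0, 2)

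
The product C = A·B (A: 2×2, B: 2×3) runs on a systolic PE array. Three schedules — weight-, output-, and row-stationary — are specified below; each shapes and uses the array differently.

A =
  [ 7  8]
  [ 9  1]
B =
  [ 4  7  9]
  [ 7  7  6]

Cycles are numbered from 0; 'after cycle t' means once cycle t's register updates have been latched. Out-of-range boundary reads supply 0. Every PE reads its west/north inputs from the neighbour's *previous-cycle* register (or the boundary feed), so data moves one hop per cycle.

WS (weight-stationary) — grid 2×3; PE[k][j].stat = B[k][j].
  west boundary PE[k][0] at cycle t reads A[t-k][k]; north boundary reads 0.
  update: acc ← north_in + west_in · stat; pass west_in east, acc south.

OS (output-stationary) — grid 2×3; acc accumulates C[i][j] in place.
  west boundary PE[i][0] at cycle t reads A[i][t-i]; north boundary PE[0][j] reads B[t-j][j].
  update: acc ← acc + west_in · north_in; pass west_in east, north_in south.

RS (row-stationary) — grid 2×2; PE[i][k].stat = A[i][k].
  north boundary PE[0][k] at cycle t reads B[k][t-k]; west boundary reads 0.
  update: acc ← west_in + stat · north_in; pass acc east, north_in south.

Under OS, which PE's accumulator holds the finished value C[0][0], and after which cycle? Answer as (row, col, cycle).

(row, col, cycle) = (0, 0, 1)

OS — PE[0][0] is where C[0][0] collects:
  [0] (0,0) acc=28 (h:7 v:4)
  [1] (0,0) acc=84 (h:8 v:7)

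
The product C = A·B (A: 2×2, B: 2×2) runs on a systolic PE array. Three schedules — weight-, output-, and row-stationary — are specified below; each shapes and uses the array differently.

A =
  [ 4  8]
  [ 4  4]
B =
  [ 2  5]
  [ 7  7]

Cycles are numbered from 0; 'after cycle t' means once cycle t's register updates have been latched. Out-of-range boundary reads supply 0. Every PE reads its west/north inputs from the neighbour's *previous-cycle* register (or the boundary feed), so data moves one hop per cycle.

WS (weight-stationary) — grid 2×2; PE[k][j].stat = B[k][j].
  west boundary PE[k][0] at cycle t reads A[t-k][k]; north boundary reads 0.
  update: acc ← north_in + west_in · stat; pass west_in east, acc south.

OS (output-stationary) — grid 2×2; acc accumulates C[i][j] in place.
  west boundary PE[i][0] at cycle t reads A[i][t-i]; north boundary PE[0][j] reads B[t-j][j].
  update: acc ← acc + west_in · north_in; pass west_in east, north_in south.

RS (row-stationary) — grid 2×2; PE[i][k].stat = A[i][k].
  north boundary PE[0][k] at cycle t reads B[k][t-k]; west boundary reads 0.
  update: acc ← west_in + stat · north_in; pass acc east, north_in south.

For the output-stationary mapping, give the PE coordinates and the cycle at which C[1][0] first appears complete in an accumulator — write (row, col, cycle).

(row, col, cycle) = (1, 0, 2)

Under OS, C[1][0] lands at PE[1][0]:
  @0  [1,0]  acc 0  |  →0  ↓0
  @1  [1,0]  acc 8  |  →4  ↓2
  @2  [1,0]  acc 36  |  →4  ↓7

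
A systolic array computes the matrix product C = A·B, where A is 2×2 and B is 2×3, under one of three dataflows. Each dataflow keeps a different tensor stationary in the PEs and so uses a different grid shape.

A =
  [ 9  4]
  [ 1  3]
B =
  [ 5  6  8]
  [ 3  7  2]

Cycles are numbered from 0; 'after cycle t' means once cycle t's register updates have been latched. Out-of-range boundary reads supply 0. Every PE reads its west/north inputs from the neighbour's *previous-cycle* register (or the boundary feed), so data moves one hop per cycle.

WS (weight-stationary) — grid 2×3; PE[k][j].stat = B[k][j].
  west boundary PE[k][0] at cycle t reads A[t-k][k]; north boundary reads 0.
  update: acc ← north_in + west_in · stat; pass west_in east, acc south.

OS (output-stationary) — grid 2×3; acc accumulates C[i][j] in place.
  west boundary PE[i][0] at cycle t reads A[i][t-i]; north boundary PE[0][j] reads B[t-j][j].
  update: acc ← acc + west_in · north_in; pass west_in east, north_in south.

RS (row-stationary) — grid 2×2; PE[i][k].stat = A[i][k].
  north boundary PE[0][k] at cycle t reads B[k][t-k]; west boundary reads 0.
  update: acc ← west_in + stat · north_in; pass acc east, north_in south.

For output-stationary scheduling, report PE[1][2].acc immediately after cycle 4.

Tracing OS — 2×3 array, target PE[1][2]:
  step 0 · PE0,2: acc=0; fwd→0 fwd↓0
  step 0 · PE1,1: acc=0; fwd→0 fwd↓0
  step 0 · PE1,2: acc=0; fwd→0 fwd↓0
  step 1 · PE0,2: acc=0; fwd→0 fwd↓0
  step 1 · PE1,1: acc=0; fwd→0 fwd↓0
  step 1 · PE1,2: acc=0; fwd→0 fwd↓0
  step 2 · PE0,2: acc=72; fwd→9 fwd↓8
  step 2 · PE1,1: acc=6; fwd→1 fwd↓6
  step 2 · PE1,2: acc=0; fwd→0 fwd↓0
  step 3 · PE0,2: acc=80; fwd→4 fwd↓2
  step 3 · PE1,1: acc=27; fwd→3 fwd↓7
  step 3 · PE1,2: acc=8; fwd→1 fwd↓8
  step 4 · PE0,2: acc=80; fwd→0 fwd↓0
  step 4 · PE1,1: acc=27; fwd→0 fwd↓0
  step 4 · PE1,2: acc=14; fwd→3 fwd↓2

PE[1][2].acc = 14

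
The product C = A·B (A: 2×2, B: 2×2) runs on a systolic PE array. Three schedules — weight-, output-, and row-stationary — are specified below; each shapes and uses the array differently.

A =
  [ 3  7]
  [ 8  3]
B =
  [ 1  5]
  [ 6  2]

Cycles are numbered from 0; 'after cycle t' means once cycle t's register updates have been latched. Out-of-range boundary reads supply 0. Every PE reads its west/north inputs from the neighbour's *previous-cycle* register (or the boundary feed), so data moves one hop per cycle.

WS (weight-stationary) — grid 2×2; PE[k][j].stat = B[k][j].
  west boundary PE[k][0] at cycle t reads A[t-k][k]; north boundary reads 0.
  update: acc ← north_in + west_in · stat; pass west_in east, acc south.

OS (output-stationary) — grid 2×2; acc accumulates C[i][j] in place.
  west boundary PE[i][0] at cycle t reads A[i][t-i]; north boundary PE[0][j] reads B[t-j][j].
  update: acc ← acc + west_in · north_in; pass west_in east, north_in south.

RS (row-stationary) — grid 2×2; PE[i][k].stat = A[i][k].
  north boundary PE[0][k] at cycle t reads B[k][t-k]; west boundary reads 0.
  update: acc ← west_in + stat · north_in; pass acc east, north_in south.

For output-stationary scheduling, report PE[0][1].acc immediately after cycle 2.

OS (2×2). Following PE[0][1] plus its west/north inputs:
  @0  [0,0]  acc 3  |  →3  ↓1
  @0  [0,1]  acc 0  |  →0  ↓0
  @1  [0,0]  acc 45  |  →7  ↓6
  @1  [0,1]  acc 15  |  →3  ↓5
  @2  [0,0]  acc 45  |  →0  ↓0
  @2  [0,1]  acc 29  |  →7  ↓2

PE[0][1].acc = 29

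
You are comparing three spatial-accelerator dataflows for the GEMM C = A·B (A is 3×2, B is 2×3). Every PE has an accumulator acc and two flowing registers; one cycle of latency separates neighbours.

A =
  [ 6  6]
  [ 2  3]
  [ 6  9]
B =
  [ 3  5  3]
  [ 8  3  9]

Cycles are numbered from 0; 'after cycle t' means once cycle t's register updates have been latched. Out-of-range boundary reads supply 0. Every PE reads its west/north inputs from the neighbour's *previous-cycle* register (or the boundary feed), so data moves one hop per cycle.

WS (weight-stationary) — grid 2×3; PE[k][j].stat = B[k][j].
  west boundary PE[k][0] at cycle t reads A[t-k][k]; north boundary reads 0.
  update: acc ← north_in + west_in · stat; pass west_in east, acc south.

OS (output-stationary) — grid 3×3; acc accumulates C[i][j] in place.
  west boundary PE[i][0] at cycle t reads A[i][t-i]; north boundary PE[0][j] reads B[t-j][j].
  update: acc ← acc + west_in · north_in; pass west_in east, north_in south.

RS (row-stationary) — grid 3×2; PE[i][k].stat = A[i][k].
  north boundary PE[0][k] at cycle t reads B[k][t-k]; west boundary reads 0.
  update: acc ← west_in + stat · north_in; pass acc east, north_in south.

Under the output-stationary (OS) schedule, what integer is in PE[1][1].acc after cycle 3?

OS 3×3: PE[1][1] cycle-by-cycle (with neighbour feeds):
  @0  [0,1]  acc 0  |  →0  ↓0
  @0  [1,0]  acc 0  |  →0  ↓0
  @0  [1,1]  acc 0  |  →0  ↓0
  @1  [0,1]  acc 30  |  →6  ↓5
  @1  [1,0]  acc 6  |  →2  ↓3
  @1  [1,1]  acc 0  |  →0  ↓0
  @2  [0,1]  acc 48  |  →6  ↓3
  @2  [1,0]  acc 30  |  →3  ↓8
  @2  [1,1]  acc 10  |  →2  ↓5
  @3  [0,1]  acc 48  |  →0  ↓0
  @3  [1,0]  acc 30  |  →0  ↓0
  @3  [1,1]  acc 19  |  →3  ↓3

PE[1][1].acc = 19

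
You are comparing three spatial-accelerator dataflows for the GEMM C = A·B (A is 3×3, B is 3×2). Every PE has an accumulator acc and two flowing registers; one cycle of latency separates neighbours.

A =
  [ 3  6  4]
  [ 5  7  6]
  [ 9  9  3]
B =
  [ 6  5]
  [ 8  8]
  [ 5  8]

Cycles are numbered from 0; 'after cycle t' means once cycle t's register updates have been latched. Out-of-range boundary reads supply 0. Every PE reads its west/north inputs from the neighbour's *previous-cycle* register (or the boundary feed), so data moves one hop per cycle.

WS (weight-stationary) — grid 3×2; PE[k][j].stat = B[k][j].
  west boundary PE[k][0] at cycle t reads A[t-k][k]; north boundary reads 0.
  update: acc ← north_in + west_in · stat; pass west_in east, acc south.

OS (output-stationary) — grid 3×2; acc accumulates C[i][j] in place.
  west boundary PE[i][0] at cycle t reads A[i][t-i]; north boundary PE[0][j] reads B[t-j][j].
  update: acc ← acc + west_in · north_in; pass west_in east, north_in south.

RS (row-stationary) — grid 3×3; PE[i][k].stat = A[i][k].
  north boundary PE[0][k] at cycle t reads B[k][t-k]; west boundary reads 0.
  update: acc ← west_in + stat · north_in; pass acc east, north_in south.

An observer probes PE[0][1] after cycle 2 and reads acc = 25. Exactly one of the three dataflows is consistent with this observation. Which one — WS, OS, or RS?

Under WS (3×2), PE[0][1]:
  t=0 PE[0][1]: acc=0 h=0 v=0
  t=1 PE[0][1]: acc=15 h=3 v=15
  t=2 PE[0][1]: acc=25 h=5 v=25
Under OS (3×2), PE[0][1]:
  t=0 PE[0][1]: acc=0 h=0 v=0
  t=1 PE[0][1]: acc=15 h=3 v=5
  t=2 PE[0][1]: acc=63 h=6 v=8
Under RS (3×3), PE[0][1]:
  t=0 PE[0][1]: acc=0 h=0 v=0
  t=1 PE[0][1]: acc=66 h=66 v=8
  t=2 PE[0][1]: acc=63 h=63 v=8

dataflow = WS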